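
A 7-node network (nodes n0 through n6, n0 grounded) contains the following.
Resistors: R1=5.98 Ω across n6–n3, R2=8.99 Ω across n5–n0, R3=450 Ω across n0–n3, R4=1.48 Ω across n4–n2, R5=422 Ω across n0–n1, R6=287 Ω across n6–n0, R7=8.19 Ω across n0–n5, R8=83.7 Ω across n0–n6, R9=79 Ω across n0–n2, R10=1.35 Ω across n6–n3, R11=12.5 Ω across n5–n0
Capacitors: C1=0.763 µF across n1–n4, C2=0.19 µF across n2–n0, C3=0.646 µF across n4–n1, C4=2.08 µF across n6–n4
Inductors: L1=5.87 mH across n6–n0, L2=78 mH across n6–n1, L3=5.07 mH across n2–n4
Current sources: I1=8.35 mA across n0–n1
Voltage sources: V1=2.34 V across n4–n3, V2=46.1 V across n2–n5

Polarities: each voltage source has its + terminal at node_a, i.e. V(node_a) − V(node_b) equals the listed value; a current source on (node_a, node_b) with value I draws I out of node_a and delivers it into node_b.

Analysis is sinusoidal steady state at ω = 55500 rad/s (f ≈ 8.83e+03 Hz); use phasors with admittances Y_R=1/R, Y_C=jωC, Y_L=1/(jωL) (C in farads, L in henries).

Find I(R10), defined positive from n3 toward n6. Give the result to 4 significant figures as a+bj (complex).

0.4290-0.3731j A

Apply KCL at each of the 6 non-ground nodes and solve the resulting linear system.
Node n1: branches {C1, R5, C3, L2, I1} → V_1 = 40.83+0.3245j
Node n2: branches {C2, R4, L3, R9, V2} → V_2 = 41.95-0.9826j
Node n3: branches {R1, R3, R10, V1} → V_3 = 38.49-0.8078j
Node n4: branches {C1, R4, C3, L3, C4, V1} → V_4 = 40.83-0.8078j
Node n5: branches {R2, R7, R11, V2} → V_5 = -4.147-0.9826j
Node n6: branches {R1, R6, L1, L2, R8, C4, R10} → V_6 = 37.91-0.3040j
Source currents: i(V1)=0.6113-0.4592j, i(V2)=-1.299-0.3079j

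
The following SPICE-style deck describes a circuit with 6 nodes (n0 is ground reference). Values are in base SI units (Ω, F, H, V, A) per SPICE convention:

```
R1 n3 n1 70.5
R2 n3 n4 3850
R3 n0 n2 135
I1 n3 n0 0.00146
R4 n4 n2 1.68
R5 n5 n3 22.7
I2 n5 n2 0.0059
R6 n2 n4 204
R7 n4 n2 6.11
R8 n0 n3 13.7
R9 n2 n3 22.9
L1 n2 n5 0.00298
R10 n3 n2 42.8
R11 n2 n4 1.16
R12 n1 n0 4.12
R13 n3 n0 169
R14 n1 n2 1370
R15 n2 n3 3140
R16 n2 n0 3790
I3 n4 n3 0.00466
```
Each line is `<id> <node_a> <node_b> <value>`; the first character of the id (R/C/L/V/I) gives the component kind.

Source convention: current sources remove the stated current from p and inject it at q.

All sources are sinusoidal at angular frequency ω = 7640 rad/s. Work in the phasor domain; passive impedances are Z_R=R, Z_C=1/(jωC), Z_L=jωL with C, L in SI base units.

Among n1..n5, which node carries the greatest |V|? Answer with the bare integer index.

Apply KCL at each of the 5 non-ground nodes and solve the resulting linear system.
Node n1: branches {R1, R12, R14} → V_1 = -0.0007965-5.008e-05j
Node n2: branches {R3, R4, I2, R6, R7, R9, L1, R10, R11, R14, R15, R16} → V_2 = -0.03466+0.02324j
Node n3: branches {R1, R2, I1, R5, R8, R9, R10, R13, R15, I3} → V_3 = -0.01268-0.002106j
Node n4: branches {R2, R4, R6, R7, R11, I3} → V_4 = -0.03752+0.02324j
Node n5: branches {R5, I2, L1} → V_5 = -0.07813-0.04545j

5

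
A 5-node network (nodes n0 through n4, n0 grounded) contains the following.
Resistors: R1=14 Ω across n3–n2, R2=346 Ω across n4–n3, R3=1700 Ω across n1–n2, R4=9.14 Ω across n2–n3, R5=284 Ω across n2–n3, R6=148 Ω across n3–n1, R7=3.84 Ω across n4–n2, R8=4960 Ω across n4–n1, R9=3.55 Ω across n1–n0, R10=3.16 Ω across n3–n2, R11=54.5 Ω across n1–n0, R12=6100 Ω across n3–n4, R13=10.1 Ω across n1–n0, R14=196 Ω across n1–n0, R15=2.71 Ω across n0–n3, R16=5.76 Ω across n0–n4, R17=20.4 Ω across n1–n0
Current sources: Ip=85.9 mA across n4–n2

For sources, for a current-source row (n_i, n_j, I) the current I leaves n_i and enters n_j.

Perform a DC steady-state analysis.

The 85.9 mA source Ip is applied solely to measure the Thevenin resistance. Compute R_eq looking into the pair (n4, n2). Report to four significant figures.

R_eq = 2.789 Ω

Apply KCL at each of the 4 non-ground nodes and solve the resulting linear system.
Node n1: branches {R3, R6, R8, R9, R11, R13, R14, R17} → V_1 = 0.0009723
Node n2: branches {R1, R3, R4, R5, R7, R10, Ip} → V_2 = 0.1077
Node n3: branches {R1, R2, R4, R5, R6, R10, R12, R15} → V_3 = 0.06086
Node n4: branches {R2, R7, R8, R12, R16, Ip} → V_4 = -0.1319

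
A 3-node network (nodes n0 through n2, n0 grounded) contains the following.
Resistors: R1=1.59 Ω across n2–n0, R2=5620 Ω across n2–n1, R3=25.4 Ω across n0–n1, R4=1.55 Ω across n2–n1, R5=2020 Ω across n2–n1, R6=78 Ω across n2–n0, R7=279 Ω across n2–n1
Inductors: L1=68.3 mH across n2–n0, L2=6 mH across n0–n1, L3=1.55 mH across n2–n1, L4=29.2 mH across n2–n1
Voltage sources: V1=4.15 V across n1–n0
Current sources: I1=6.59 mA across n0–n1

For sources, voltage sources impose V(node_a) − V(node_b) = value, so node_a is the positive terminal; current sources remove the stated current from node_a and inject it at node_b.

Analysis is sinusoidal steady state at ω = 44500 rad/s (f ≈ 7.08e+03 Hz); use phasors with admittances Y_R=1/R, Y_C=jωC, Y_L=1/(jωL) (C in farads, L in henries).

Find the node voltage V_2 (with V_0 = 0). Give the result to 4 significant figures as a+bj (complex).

Apply KCL at each of the 2 non-ground nodes and solve the resulting linear system.
Node n1: branches {L2, L3, R2, R3, R4, R5, R7, L4, V1, I1} → V_1 = 4.150+0.000j
Node n2: branches {R1, L1, L3, R2, R4, R5, R6, R7, L4} → V_2 = 2.088-0.02386j
Source currents: i(V1)=-1.497+0.03154j

2.088-0.02386j V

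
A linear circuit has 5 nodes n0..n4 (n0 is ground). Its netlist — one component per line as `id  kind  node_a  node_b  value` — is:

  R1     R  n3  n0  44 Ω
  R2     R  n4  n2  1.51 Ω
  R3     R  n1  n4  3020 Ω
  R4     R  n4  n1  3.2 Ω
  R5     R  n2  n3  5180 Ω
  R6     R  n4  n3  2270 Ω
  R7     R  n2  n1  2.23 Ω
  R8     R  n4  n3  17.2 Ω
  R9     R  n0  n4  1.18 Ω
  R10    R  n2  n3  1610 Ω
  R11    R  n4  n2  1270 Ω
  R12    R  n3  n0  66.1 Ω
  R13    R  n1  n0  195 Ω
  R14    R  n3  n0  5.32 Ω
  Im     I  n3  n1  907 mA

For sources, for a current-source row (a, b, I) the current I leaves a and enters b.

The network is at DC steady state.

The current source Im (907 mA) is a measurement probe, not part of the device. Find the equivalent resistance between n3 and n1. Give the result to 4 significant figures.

R_eq = 5.891 Ω

Apply KCL at each of the 4 non-ground nodes and solve the resulting linear system.
Node n1: branches {R3, R4, R7, R13, Im} → V_1 = 2.329
Node n2: branches {R2, R5, R7, R10, R11} → V_2 = 1.407
Node n3: branches {R1, R5, R6, R8, R10, R12, R14, Im} → V_3 = -3.014
Node n4: branches {R2, R3, R4, R6, R8, R9, R11} → V_4 = 0.7890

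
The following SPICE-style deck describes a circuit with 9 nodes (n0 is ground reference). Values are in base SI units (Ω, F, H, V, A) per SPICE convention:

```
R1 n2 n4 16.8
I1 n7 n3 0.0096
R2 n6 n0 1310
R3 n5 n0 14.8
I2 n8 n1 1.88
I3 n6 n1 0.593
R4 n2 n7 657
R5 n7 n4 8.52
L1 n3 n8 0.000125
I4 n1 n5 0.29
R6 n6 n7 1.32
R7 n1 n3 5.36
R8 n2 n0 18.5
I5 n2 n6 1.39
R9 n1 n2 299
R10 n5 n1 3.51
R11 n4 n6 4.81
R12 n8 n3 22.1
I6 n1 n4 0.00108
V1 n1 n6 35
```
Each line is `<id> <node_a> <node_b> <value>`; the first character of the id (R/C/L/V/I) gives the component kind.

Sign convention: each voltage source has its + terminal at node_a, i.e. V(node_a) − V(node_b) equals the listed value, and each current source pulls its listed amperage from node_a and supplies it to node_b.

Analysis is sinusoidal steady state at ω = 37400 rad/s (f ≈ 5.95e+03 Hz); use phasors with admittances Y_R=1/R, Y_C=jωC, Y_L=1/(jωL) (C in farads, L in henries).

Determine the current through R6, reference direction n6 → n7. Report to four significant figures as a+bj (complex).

0.07346+0.000j A

Element admittances at ω=37400 rad/s:
  Y(R1) = 0.05952+0.000j S between n2,n4
  I1: injects 0.0096 A into n3 (from n7)
  Y(R2) = 0.0007634+0.000j S between n6,n0
  Y(R3) = 0.06757+0.000j S between n5,n0
  I2: injects 1.88 A into n1 (from n8)
  I3: injects 0.593 A into n1 (from n6)
  Y(R4) = 0.001522+0.000j S between n2,n7
  Y(R5) = 0.1174+0.000j S between n7,n4
  Y(L1) = 0.000-0.2139j S between n3,n8
  I4: injects 0.29 A into n5 (from n1)
  Y(R6) = 0.7576+0.000j S between n6,n7
  Y(R7) = 0.1866+0.000j S between n1,n3
  Y(R8) = 0.05405+0.000j S between n2,n0
  I5: injects 1.39 A into n6 (from n2)
  Y(R9) = 0.003344+0.000j S between n1,n2
  Y(R10) = 0.2849+0.000j S between n5,n1
  Y(R11) = 0.2079+0.000j S between n4,n6
  Y(R12) = 0.04525+0.000j S between n8,n3
  I6: injects 0.00108 A into n4 (from n1)
  V1: constraint V(n1)−V(n6) = 35
Assemble and solve the 9×9 MNA system:
  V(n1)=18.84+0.000j  V(n2)=-19.83+0.000j  V(n3)=8.813+0.000j  V(n4)=-16.76+0.000j  V(n5)=16.05+0.000j  V(n6)=-16.16+0.000j  V(n7)=-16.26+0.000j  V(n8)=7.033-8.413j
  i(V1)=-0.6122+0.000j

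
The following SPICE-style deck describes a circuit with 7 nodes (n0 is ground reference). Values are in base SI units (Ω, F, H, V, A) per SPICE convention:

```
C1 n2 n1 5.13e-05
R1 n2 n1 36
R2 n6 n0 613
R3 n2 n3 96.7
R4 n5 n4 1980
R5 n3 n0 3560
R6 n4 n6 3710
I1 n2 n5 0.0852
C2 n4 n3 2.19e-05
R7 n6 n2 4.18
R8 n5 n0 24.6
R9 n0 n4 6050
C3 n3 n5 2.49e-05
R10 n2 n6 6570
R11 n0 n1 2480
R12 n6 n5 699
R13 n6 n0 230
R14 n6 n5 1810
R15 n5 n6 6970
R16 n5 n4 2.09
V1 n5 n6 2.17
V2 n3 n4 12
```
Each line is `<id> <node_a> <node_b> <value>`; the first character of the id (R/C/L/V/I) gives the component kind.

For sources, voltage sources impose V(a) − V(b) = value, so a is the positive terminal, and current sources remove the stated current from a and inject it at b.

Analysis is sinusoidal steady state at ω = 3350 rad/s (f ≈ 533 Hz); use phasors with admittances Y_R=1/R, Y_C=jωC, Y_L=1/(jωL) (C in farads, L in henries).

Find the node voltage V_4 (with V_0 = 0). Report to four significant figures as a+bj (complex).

MNA unknowns: 6 node voltages V₁..V_6 plus 2 source currents (V1, V2)
C1: Y=0.000+0.1719j on G[2,1]
R1: Y=0.02778+0.000j on G[2,1]
R2: Y=0.001631+0.000j on G[6,0]
R3: Y=0.01034+0.000j on G[2,3]
R4: Y=0.0005051+0.000j on G[5,4]
R5: Y=0.0002809+0.000j on G[3,0]
R6: Y=0.0002695+0.000j on G[4,6]
I1: z[2]−=0.0852, z[5]+=0.0852
C2: Y=0.000+0.07336j on G[4,3]
R7: Y=0.2392+0.000j on G[6,2]
R8: Y=0.04065+0.000j on G[5,0]
R9: Y=0.0001653+0.000j on G[0,4]
C3: Y=0.000+0.08341j on G[3,5]
R10: Y=0.0001522+0.000j on G[2,6]
R11: Y=0.0004032+0.000j on G[0,1]
R12: Y=0.001431+0.000j on G[6,5]
R13: Y=0.004348+0.000j on G[6,0]
R14: Y=0.0005525+0.000j on G[6,5]
R15: Y=0.0001435+0.000j on G[5,6]
R16: Y=0.4785+0.000j on G[5,4]
V1: row V5−V6=2.17, i_V1 at 5,6
V2: row V3−V4=12, i_V2 at 3,4
solve → V1=-1.722-0.06510j, V2=-1.723-0.06118j, V3=11.59-1.918j, V4=-0.4075-1.918j, V5=0.2248+0.01891j, V6=-1.945+0.01891j
aux → i_V1=-0.06985+0.01981j, i_V2=-0.3025-1.809j

-0.4075-1.918j V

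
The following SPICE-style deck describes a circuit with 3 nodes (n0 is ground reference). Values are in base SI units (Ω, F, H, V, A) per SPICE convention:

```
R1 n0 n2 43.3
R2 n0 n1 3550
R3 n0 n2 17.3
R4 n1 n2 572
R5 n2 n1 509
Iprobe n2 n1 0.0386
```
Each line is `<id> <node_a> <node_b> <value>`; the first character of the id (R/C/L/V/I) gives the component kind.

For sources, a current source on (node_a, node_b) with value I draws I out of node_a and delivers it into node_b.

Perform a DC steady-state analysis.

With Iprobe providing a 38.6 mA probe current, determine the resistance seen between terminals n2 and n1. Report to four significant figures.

Apply KCL at each of the 2 non-ground nodes and solve the resulting linear system.
Node n1: branches {R2, R4, R5, Iprobe} → V_1 = 9.632
Node n2: branches {R1, R3, R4, R5, Iprobe} → V_2 = -0.03354

R_eq = 250.4 Ω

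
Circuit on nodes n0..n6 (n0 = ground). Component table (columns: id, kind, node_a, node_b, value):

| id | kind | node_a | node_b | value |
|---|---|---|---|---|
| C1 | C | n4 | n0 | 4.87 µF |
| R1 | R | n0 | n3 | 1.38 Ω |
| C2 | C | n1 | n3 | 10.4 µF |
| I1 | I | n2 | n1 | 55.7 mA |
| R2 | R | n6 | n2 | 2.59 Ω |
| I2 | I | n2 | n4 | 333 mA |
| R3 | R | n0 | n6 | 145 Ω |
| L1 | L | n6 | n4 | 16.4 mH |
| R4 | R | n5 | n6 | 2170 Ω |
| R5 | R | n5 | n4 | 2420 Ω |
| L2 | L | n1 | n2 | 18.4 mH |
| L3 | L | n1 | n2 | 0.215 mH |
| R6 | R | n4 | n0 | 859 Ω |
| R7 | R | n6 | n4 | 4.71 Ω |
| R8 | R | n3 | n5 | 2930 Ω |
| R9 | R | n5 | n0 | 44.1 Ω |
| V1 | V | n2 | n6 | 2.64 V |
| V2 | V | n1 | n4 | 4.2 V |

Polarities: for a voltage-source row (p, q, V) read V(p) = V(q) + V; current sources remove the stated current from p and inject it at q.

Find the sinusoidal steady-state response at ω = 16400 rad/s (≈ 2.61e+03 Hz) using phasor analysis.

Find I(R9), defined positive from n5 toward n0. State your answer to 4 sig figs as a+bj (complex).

MNA unknowns: 6 node voltages V₁..V_6 plus 2 source currents (V1, V2)
C1: Y=0.000+0.07987j on G[4,0]
R1: Y=0.7246+0.000j on G[0,3]
C2: Y=0.000+0.1706j on G[1,3]
I1: z[2]−=0.0557, z[1]+=0.0557
R2: Y=0.3861+0.000j on G[6,2]
I2: z[2]−=0.333, z[4]+=0.333
R3: Y=0.006897+0.000j on G[0,6]
L1: Y=0.000-0.003718j on G[6,4]
R4: Y=0.0004608+0.000j on G[5,6]
R5: Y=0.0004132+0.000j on G[5,4]
L2: Y=0.000-0.003314j on G[1,2]
L3: Y=0.000-0.2836j on G[1,2]
R6: Y=0.001164+0.000j on G[4,0]
R7: Y=0.2123+0.000j on G[6,4]
R8: Y=0.0003413+0.000j on G[3,5]
R9: Y=0.02268+0.000j on G[5,0]
V1: row V2−V6=2.64, i_V1 at 2,6
V2: row V1−V4=4.2, i_V2 at 1,4
solve → V1=1.411+0.1306j, V2=0.2236-1.418j, V3=0.04482+0.3213j, V4=-2.789+0.1306j, V5=-0.09421-0.02050j, V6=-2.416-1.418j
aux → i_V1=-0.9636-0.3406j, i_V2=-0.4212+0.1076j

-0.002136-0.0004649j A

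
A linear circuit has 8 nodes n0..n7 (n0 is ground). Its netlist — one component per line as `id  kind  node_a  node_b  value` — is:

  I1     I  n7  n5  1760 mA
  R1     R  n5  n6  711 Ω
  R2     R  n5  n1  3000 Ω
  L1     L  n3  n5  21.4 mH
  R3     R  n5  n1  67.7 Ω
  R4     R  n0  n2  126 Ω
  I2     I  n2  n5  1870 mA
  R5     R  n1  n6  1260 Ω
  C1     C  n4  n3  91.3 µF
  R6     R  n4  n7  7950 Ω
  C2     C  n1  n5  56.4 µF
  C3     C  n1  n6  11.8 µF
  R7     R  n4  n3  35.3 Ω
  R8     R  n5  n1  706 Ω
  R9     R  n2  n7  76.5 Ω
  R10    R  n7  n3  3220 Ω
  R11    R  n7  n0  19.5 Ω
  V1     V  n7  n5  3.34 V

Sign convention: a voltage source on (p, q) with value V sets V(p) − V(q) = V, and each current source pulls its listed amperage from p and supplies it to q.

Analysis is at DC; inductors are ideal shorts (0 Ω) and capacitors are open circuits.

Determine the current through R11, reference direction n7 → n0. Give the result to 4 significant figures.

0.6444 A

MNA unknowns: 7 node voltages V₁..V_7 plus 2 source currents (L1, V1)
I1: z[7]−=1.76, z[5]+=1.76
R1: Y=0.001406 on G[5,6]
R2: Y=0.0003333 on G[5,1]
L1: row V3−V5=0, i_L1 at 3,5
R3: Y=0.01477 on G[5,1]
R4: Y=0.007937 on G[0,2]
I2: z[2]−=1.87, z[5]+=1.87
R5: Y=0.0007937 on G[1,6]
C1: Y=0.000 on G[4,3]
R6: Y=0.0001258 on G[4,7]
C2: Y=0.000 on G[1,5]
C3: Y=0.000 on G[1,6]
R7: Y=0.02833 on G[4,3]
R8: Y=0.001416 on G[5,1]
R9: Y=0.01307 on G[2,7]
R10: Y=0.0003106 on G[7,3]
R11: Y=0.05128 on G[7,0]
V1: row V7−V5=3.34, i_V1 at 7,5
solve → V1=9.226, V2=-81.19, V3=9.226, V4=9.240, V5=9.226, V6=9.226, V7=12.57
aux → i_L1=0.001456, i_V1=-3.631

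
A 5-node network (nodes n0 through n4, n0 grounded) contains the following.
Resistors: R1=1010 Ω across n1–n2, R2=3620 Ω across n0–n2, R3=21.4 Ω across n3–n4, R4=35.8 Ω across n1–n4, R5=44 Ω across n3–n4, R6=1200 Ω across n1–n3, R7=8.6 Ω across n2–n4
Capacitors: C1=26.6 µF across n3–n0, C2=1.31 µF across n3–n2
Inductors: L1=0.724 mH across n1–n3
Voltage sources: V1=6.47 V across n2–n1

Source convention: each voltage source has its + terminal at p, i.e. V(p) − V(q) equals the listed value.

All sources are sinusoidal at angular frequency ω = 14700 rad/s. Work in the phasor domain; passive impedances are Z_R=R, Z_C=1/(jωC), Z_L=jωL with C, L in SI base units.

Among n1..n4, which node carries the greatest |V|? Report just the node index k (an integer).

Element admittances at ω=14700 rad/s:
  Y(R1) = 0.0009901+0.000j S between n1,n2
  Y(R2) = 0.0002762+0.000j S between n0,n2
  Y(C1) = 0.000+0.3910j S between n3,n0
  Y(C2) = 0.000+0.01926j S between n3,n2
  Y(R3) = 0.04673+0.000j S between n3,n4
  Y(R4) = 0.02793+0.000j S between n1,n4
  Y(R5) = 0.02273+0.000j S between n3,n4
  Y(L1) = 0.000-0.09396j S between n1,n3
  Y(R6) = 0.0008333+0.000j S between n1,n3
  Y(R7) = 0.1163+0.000j S between n2,n4
  V1: constraint V(n2)−V(n1) = 6.47
Assemble and solve the 5×5 MNA system:
  V(n1)=-0.3167-3.088j  V(n2)=6.153-3.088j  V(n3)=0.002182+0.004347j  V(n4)=3.308-2.083j
  i(V1)=-0.3985-0.0006970j

2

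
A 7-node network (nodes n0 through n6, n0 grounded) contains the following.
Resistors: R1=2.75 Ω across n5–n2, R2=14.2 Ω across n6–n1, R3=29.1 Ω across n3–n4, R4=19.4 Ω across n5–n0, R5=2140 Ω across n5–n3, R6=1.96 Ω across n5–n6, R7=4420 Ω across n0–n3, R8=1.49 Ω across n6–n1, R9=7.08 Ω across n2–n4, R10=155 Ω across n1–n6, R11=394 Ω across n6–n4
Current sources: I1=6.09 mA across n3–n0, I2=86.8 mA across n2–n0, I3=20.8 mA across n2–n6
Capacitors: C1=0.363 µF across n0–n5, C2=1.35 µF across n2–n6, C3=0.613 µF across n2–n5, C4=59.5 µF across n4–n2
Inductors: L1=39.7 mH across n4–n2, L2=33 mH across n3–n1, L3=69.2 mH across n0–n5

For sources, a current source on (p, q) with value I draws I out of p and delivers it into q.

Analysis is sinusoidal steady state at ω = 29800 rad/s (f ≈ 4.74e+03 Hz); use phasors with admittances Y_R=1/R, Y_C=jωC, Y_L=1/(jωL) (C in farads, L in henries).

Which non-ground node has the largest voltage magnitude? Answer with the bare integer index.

Element admittances at ω=29800 rad/s:
  Y(R1) = 0.3636+0.000j S between n5,n2
  I1: injects 0.00609 A into n0 (from n3)
  I2: injects 0.0868 A into n0 (from n2)
  Y(R2) = 0.07042+0.000j S between n6,n1
  Y(R3) = 0.03436+0.000j S between n3,n4
  Y(R4) = 0.05155+0.000j S between n5,n0
  Y(C1) = 0.000+0.01082j S between n0,n5
  Y(R5) = 0.0004673+0.000j S between n5,n3
  Y(C2) = 0.000+0.04023j S between n2,n6
  Y(R6) = 0.5102+0.000j S between n5,n6
  Y(R7) = 0.0002262+0.000j S between n0,n3
  Y(R8) = 0.6711+0.000j S between n6,n1
  Y(L1) = 0.000-0.0008453j S between n4,n2
  Y(R9) = 0.1412+0.000j S between n2,n4
  Y(C3) = 0.000+0.01827j S between n2,n5
  Y(R10) = 0.006452+0.000j S between n1,n6
  Y(R11) = 0.002538+0.000j S between n6,n4
  Y(C4) = 0.000+1.773j S between n4,n2
  Y(L2) = 0.000-0.001017j S between n3,n1
  Y(L3) = 0.000-0.0004849j S between n0,n5
  I3: injects 0.0208 A into n6 (from n2)
Assemble and solve the 6×6 MNA system:
  V(n1)=-1.690+0.3197j  V(n2)=-2.021+0.3933j  V(n3)=-2.180+0.3783j  V(n4)=-2.022+0.3958j  V(n5)=-1.724+0.3438j  V(n6)=-1.690+0.3191j

3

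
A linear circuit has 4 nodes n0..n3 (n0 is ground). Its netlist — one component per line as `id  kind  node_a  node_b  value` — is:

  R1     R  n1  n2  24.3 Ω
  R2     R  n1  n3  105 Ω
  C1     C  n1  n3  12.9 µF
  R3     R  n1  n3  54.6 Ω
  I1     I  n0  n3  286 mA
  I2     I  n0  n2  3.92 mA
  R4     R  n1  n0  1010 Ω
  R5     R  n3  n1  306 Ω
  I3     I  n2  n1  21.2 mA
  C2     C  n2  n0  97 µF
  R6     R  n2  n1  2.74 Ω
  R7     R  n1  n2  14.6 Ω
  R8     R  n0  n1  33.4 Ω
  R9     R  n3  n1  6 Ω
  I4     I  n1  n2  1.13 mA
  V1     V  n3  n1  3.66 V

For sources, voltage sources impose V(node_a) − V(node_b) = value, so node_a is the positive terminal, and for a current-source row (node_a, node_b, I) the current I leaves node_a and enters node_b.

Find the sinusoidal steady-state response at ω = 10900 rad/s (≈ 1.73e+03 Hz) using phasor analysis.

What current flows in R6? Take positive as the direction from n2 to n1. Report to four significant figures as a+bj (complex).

Element admittances at ω=10900 rad/s:
  Y(R1) = 0.04115+0.000j S between n1,n2
  Y(R2) = 0.009524+0.000j S between n1,n3
  Y(C1) = 0.000+0.1406j S between n1,n3
  Y(R3) = 0.01832+0.000j S between n1,n3
  I1: injects 0.286 A into n3 (from n0)
  I2: injects 0.00392 A into n2 (from n0)
  Y(R4) = 0.0009901+0.000j S between n1,n0
  Y(R5) = 0.003268+0.000j S between n3,n1
  I3: injects 0.0212 A into n1 (from n2)
  Y(C2) = 0.000+1.057j S between n2,n0
  Y(R6) = 0.3650+0.000j S between n2,n1
  Y(R7) = 0.06849+0.000j S between n1,n2
  Y(R8) = 0.02994+0.000j S between n0,n1
  Y(R9) = 0.1667+0.000j S between n3,n1
  I4: injects 0.00113 A into n2 (from n1)
  V1: constraint V(n3)−V(n1) = 3.66
Assemble and solve the 4×4 MNA system:
  V(n1)=0.6120-0.2406j  V(n2)=0.007039-0.2563j  V(n3)=4.272-0.2406j
  i(V1)=-0.4379-0.5146j

-0.2208-0.005723j A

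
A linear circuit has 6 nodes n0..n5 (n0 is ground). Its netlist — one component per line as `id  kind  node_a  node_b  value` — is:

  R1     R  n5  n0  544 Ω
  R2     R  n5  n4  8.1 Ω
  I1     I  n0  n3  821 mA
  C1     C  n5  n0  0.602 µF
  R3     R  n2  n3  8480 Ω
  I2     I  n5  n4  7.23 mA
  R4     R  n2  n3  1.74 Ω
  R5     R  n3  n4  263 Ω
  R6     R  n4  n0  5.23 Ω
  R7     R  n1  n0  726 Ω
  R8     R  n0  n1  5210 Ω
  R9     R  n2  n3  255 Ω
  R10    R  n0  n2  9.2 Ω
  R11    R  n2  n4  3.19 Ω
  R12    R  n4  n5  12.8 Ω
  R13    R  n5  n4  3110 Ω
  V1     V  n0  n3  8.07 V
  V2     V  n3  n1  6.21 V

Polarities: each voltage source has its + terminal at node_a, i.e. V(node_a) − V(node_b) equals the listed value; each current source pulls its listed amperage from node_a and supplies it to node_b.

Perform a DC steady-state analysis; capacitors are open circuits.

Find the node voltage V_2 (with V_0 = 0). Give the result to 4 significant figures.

-5.801 V

Element admittances at DC:
  Y(R1) = 0.001838 S between n5,n0
  Y(R2) = 0.1235 S between n5,n4
  I1: injects 0.821 A into n3 (from n0)
  Y(C1) = 0.000 S between n5,n0
  Y(R3) = 0.0001179 S between n2,n3
  I2: injects 0.00723 A into n4 (from n5)
  Y(R4) = 0.5747 S between n2,n3
  Y(R5) = 0.003802 S between n3,n4
  Y(R6) = 0.1912 S between n4,n0
  Y(R7) = 0.001377 S between n1,n0
  Y(R8) = 0.0001919 S between n0,n1
  Y(R9) = 0.003922 S between n2,n3
  Y(R10) = 0.1087 S between n0,n2
  Y(R11) = 0.3135 S between n2,n4
  Y(R12) = 0.07812 S between n4,n5
  Y(R13) = 0.0003215 S between n5,n4
  V1: constraint V(n0)−V(n3) = 8.07
  V2: constraint V(n3)−V(n1) = 6.21
Assemble and solve the 7×7 MNA system:
  V(n1)=-14.28  V(n2)=-5.801  V(n3)=-8.070  V(n4)=-3.624  V(n5)=-3.626
  i(V1)=-2.173  i(V2)=-0.02241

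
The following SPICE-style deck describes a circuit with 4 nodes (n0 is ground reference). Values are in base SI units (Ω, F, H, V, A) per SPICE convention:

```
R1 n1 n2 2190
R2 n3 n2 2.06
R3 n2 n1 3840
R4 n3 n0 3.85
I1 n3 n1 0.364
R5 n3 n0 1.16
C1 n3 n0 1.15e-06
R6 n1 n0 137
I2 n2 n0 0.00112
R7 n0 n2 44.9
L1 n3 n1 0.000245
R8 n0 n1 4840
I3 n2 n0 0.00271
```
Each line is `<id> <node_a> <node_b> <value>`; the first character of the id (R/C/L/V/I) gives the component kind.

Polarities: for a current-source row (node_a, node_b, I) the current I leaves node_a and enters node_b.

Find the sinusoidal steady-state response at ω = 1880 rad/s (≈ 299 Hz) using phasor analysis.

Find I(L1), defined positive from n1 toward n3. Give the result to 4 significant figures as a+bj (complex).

MNA unknowns: 3 node voltages V₁..V_3
R1: Y=0.0004566+0.000j on G[1,2]
R2: Y=0.4854+0.000j on G[3,2]
R3: Y=0.0002604+0.000j on G[2,1]
R4: Y=0.2597+0.000j on G[3,0]
I1: z[3]−=0.364, z[1]+=0.364
R5: Y=0.8621+0.000j on G[3,0]
C1: Y=0.000+0.002162j on G[3,0]
R6: Y=0.007299+0.000j on G[1,0]
I2: z[2]−=0.00112, z[0]+=0.00112
R7: Y=0.02227+0.000j on G[0,2]
L1: Y=0.000-2.171j on G[3,1]
R8: Y=0.0002066+0.000j on G[0,1]
I3: z[2]−=0.00271, z[0]+=0.00271
solve → V1=-0.002558+0.1666j, V2=-0.01058-0.0008080j, V3=-0.003189-0.001092j

0.3640-0.001370j A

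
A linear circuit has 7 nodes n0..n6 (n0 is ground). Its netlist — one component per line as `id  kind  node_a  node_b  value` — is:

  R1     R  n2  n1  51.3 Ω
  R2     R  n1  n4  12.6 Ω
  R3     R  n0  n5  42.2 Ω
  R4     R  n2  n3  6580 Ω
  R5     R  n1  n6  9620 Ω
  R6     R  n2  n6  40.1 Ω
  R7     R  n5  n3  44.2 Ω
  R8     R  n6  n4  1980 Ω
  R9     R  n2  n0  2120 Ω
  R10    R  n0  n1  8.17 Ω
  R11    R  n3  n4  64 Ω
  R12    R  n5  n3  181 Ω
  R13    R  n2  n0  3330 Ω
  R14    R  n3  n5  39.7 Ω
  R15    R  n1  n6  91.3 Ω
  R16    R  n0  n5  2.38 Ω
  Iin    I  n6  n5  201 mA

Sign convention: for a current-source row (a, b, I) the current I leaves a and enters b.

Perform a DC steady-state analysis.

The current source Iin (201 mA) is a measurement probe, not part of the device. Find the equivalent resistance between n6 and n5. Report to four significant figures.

Apply KCL at each of the 6 non-ground nodes and solve the resulting linear system.
Node n1: branches {R1, R2, R5, R10, R15} → V_1 = -1.434
Node n2: branches {R1, R4, R6, R9, R13} → V_2 = -6.235
Node n3: branches {R4, R7, R11, R12, R14} → V_3 = 0.01888
Node n4: branches {R2, R8, R11} → V_4 = -1.243
Node n5: branches {R3, R7, R12, R14, R16, Iin} → V_5 = 0.4063
Node n6: branches {R5, R6, R8, R15, Iin} → V_6 = -10.22

R_eq = 52.86 Ω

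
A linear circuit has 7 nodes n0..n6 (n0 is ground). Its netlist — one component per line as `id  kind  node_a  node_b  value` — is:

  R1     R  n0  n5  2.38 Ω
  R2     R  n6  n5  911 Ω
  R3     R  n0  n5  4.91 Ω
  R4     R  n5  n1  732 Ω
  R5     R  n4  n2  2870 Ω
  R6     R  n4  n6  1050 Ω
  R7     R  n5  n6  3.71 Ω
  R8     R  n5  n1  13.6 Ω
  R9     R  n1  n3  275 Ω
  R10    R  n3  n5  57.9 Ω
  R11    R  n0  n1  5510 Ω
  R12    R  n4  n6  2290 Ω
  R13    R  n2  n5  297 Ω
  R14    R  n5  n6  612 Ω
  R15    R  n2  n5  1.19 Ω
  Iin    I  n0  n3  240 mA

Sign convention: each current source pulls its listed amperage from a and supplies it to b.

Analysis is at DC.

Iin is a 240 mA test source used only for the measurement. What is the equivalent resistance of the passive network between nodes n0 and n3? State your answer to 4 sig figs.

MNA unknowns: 6 node voltages V₁..V_6
R1: Y=0.4202 on G[0,5]
R2: Y=0.001098 on G[6,5]
R3: Y=0.2037 on G[0,5]
R4: Y=0.001366 on G[5,1]
R5: Y=0.0003484 on G[4,2]
R6: Y=0.0009524 on G[4,6]
R7: Y=0.2695 on G[5,6]
R8: Y=0.07353 on G[5,1]
R9: Y=0.003636 on G[1,3]
R10: Y=0.01727 on G[3,5]
R11: Y=0.0001815 on G[0,1]
R12: Y=0.0004367 on G[4,6]
R13: Y=0.003367 on G[2,5]
R14: Y=0.001634 on G[5,6]
R15: Y=0.8403 on G[2,5]
Iin: z[0]−=0.24, z[3]+=0.24
solve → V1=0.9182, V2=0.3845, V3=11.96, V4=0.3845, V5=0.3845, V6=0.3845

R_eq = 49.82 Ω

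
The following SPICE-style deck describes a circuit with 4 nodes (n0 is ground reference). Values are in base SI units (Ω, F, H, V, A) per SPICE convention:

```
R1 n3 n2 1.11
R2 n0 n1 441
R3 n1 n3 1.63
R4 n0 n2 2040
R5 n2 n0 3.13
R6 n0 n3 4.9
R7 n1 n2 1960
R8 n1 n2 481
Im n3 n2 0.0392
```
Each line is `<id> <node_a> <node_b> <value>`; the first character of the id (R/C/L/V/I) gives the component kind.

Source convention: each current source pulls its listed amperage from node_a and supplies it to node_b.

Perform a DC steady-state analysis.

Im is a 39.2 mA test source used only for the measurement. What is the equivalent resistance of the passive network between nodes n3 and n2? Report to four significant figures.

Apply KCL at each of the 3 non-ground nodes and solve the resulting linear system.
Node n1: branches {R2, R3, R7, R8} → V_1 = -0.02292
Node n2: branches {R1, R4, R5, R7, R8, Im} → V_2 = 0.01494
Node n3: branches {R1, R3, R6, Im} → V_3 = -0.02316

R_eq = 0.9719 Ω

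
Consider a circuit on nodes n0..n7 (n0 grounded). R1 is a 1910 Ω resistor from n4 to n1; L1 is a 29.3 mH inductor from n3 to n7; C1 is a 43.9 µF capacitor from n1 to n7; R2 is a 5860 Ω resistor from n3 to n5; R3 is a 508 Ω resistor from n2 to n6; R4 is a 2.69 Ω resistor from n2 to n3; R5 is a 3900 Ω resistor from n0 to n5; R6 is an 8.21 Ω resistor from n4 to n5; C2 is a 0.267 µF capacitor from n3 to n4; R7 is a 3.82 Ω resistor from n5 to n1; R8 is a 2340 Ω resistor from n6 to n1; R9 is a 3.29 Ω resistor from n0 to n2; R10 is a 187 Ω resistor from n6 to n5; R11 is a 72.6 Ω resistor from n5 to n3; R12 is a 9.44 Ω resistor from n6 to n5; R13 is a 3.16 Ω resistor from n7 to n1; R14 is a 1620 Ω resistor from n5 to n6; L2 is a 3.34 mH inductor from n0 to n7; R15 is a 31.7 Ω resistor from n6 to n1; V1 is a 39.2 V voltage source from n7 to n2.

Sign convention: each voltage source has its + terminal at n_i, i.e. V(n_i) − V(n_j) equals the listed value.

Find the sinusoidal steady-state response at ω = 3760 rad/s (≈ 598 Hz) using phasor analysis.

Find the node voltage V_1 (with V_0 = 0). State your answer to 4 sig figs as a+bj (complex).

35.20+10.18j V

Element admittances at ω=3760 rad/s:
  Y(R1) = 0.0005236+0.000j S between n4,n1
  Y(L1) = 0.000-0.009077j S between n3,n7
  Y(C1) = 0.000+0.1651j S between n1,n7
  Y(R2) = 0.0001706+0.000j S between n3,n5
  Y(R3) = 0.001969+0.000j S between n2,n6
  Y(R4) = 0.3717+0.000j S between n2,n3
  Y(R5) = 0.0002564+0.000j S between n0,n5
  Y(R6) = 0.1218+0.000j S between n4,n5
  Y(C2) = 0.000+0.001004j S between n3,n4
  Y(R7) = 0.2618+0.000j S between n5,n1
  Y(R8) = 0.0004274+0.000j S between n6,n1
  Y(R9) = 0.3040+0.000j S between n0,n2
  Y(R10) = 0.005348+0.000j S between n6,n5
  Y(R11) = 0.01377+0.000j S between n5,n3
  Y(R12) = 0.1059+0.000j S between n6,n5
  Y(R13) = 0.3165+0.000j S between n7,n1
  Y(R14) = 0.0006173+0.000j S between n5,n6
  Y(L2) = 0.000-0.07963j S between n0,n7
  Y(R15) = 0.03155+0.000j S between n6,n1
  V1: constraint V(n7)−V(n2) = 39.2
Assemble and solve the 8×8 MNA system:
  V(n1)=35.20+10.18j  V(n2)=-2.542+9.595j  V(n3)=-1.230+8.808j  V(n4)=33.32+9.713j  V(n5)=33.30+9.995j  V(n6)=33.23+10.03j  V(n7)=36.66+9.595j
  i(V1)=-1.331+3.208j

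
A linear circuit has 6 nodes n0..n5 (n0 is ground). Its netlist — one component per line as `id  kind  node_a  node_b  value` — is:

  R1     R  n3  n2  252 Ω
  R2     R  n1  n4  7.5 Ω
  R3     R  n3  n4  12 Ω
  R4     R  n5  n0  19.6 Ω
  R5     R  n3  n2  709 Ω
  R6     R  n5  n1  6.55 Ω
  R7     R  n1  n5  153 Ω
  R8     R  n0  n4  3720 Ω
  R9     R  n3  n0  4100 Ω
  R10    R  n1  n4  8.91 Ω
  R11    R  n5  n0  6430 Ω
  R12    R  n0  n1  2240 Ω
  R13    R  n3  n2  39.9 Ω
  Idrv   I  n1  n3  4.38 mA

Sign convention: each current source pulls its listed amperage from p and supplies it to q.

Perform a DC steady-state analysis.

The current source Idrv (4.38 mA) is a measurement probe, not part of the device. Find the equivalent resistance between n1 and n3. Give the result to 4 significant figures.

MNA unknowns: 5 node voltages V₁..V_5
R1: Y=0.003968 on G[3,2]
R2: Y=0.1333 on G[1,4]
R3: Y=0.08333 on G[3,4]
R4: Y=0.05102 on G[5,0]
R5: Y=0.001410 on G[3,2]
R6: Y=0.1527 on G[5,1]
R7: Y=0.006536 on G[1,5]
R8: Y=0.0002688 on G[0,4]
R9: Y=0.0002439 on G[3,0]
R10: Y=0.1122 on G[1,4]
R11: Y=0.0001555 on G[5,0]
R12: Y=0.0004464 on G[0,1]
R13: Y=0.02506 on G[3,2]
Idrv: z[1]−=0.00438, z[3]+=0.00438
solve → V1=-0.0005511, V2=0.06955, V3=0.06955, V4=0.01720, V5=-0.0004170

R_eq = 16.01 Ω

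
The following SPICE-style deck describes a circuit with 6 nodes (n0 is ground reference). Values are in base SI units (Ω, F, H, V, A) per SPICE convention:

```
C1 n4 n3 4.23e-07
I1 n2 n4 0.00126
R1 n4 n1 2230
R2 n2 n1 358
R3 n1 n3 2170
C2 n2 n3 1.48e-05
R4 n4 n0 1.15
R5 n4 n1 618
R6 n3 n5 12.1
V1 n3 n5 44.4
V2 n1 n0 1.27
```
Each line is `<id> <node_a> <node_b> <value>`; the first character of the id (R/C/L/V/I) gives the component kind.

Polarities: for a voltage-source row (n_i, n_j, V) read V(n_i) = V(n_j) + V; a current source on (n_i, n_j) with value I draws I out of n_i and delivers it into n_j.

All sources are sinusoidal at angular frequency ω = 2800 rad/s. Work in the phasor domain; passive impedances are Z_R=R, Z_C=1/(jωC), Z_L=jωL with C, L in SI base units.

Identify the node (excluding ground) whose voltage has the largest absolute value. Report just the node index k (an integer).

MNA unknowns: 5 node voltages V₁..V_5 plus 2 source currents (V1, V2)
C1: Y=0.000+0.001184j on G[4,3]
I1: z[2]−=0.00126, z[4]+=0.00126
R1: Y=0.0004484+0.000j on G[4,1]
R2: Y=0.002793+0.000j on G[2,1]
R3: Y=0.0004608+0.000j on G[1,3]
C2: Y=0.000+0.04144j on G[2,3]
R4: Y=0.8696+0.000j on G[4,0]
R5: Y=0.001618+0.000j on G[4,1]
R6: Y=0.08264+0.000j on G[3,5]
V1: row V3−V5=44.4, i_V1 at 3,5
V2: row V1−V0=1.27, i_V2 at 1,0
solve → V1=1.270+0.000j, V2=0.7849-0.2774j, V3=0.7662-0.2752j, V4=0.004832+0.001035j, V5=-43.63-0.2752j
aux → i_V1=-3.669+0.000j, i_V2=-0.004202-0.0008997j

5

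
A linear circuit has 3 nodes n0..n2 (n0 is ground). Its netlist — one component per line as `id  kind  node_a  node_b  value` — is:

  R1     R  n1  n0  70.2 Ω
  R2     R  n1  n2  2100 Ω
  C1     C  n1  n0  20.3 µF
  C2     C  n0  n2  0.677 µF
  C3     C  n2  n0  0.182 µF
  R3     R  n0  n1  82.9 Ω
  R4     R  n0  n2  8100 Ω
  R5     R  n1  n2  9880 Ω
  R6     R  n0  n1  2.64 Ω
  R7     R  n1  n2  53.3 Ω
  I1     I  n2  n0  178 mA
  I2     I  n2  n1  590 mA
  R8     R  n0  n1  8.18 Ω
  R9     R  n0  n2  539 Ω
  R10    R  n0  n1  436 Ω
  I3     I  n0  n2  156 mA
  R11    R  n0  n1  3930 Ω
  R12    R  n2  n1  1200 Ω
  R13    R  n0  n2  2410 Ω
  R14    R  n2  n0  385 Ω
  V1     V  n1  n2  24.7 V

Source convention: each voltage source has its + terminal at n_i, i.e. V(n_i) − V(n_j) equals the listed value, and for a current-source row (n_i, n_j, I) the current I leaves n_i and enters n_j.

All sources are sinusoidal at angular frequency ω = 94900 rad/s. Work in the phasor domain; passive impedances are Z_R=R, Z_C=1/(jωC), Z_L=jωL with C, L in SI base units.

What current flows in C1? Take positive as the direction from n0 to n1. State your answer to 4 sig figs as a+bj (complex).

0.3898-1.828j A

MNA unknowns: 2 node voltages V₁..V_2 plus 1 source current (V1)
R1: Y=0.01425+0.000j on G[1,0]
R2: Y=0.0004762+0.000j on G[1,2]
C1: Y=0.000+1.926j on G[1,0]
C2: Y=0.000+0.06425j on G[0,2]
C3: Y=0.000+0.01727j on G[2,0]
R3: Y=0.01206+0.000j on G[0,1]
R4: Y=0.0001235+0.000j on G[0,2]
R5: Y=0.0001012+0.000j on G[1,2]
R6: Y=0.3788+0.000j on G[0,1]
R7: Y=0.01876+0.000j on G[1,2]
I1: z[2]−=0.178, z[0]+=0.178
I2: z[2]−=0.59, z[1]+=0.59
R8: Y=0.1222+0.000j on G[0,1]
R9: Y=0.001855+0.000j on G[0,2]
R10: Y=0.002294+0.000j on G[0,1]
I3: z[0]−=0.156, z[2]+=0.156
R11: Y=0.0002545+0.000j on G[0,1]
R12: Y=0.0008333+0.000j on G[2,1]
R13: Y=0.0004149+0.000j on G[0,2]
R14: Y=0.002597+0.000j on G[2,0]
V1: row V1−V2=24.7, i_V1 at 1,2
solve → V1=0.9489+0.2023j, V2=-23.75+0.2023j
aux → i_V1=-0.02130-1.935j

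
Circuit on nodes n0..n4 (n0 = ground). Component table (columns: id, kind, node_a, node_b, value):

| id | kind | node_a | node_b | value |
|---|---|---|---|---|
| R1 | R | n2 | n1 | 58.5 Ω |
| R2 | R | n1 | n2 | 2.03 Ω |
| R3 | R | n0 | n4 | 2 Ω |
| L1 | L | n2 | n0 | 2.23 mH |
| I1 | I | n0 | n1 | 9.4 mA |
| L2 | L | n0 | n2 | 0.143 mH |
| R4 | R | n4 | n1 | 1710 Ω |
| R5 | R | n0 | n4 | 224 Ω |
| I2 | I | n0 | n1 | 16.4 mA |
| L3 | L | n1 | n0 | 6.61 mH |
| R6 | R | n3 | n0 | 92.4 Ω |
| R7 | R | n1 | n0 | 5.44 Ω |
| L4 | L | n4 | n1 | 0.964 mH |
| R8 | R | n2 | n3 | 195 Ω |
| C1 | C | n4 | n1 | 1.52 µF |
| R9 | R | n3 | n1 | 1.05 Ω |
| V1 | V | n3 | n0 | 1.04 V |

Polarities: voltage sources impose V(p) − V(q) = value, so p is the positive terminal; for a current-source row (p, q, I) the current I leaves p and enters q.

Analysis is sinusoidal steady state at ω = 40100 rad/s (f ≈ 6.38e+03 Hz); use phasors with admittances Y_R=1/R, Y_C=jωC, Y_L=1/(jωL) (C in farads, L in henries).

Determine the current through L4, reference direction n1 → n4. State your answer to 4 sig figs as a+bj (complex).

0.0008688-0.02174j A

MNA unknowns: 4 node voltages V₁..V_4 plus 1 source current (V1)
R1: Y=0.01709+0.000j on G[2,1]
R2: Y=0.4926+0.000j on G[1,2]
R3: Y=0.5000+0.000j on G[0,4]
L1: Y=0.000-0.01118j on G[2,0]
I1: z[0]−=0.0094, z[1]+=0.0094
L2: Y=0.000-0.1744j on G[0,2]
R4: Y=0.0005848+0.000j on G[4,1]
R5: Y=0.004464+0.000j on G[0,4]
I2: z[0]−=0.0164, z[1]+=0.0164
L3: Y=0.000-0.003773j on G[1,0]
R6: Y=0.01082+0.000j on G[3,0]
R7: Y=0.1838+0.000j on G[1,0]
L4: Y=0.000-0.02587j on G[4,1]
R8: Y=0.005128+0.000j on G[2,3]
C1: Y=0.000+0.06095j on G[4,1]
R9: Y=0.9524+0.000j on G[3,1]
V1: row V3−V0=1.04, i_V1 at 3,0
solve → V1=0.8392+0.09208j, V2=0.7154+0.3490j, V3=1.040+0.000j, V4=-0.001361+0.05850j
aux → i_V1=-0.2042+0.08949j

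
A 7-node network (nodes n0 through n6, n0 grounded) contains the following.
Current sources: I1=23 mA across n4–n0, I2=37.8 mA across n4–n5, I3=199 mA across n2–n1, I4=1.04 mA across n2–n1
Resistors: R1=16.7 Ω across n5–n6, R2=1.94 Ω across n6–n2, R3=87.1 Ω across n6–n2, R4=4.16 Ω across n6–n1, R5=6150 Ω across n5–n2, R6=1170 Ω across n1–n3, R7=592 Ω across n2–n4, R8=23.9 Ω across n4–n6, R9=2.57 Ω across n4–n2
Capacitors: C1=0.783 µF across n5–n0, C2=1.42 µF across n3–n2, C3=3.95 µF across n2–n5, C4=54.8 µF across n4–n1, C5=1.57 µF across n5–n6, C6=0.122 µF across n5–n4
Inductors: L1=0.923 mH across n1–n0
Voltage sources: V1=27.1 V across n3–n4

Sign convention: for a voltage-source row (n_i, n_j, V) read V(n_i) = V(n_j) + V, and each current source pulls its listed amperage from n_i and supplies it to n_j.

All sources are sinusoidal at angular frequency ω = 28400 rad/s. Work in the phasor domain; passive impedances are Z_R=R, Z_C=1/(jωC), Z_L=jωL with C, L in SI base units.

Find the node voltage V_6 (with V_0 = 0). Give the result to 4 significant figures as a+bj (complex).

Element admittances at ω=28400 rad/s:
  I1: injects 0.023 A into n0 (from n4)
  Y(R1) = 0.05988+0.000j S between n5,n6
  Y(R2) = 0.5155+0.000j S between n6,n2
  I2: injects 0.0378 A into n5 (from n4)
  Y(R3) = 0.01148+0.000j S between n6,n2
  Y(C1) = 0.000+0.02224j S between n5,n0
  Y(R4) = 0.2404+0.000j S between n6,n1
  Y(C2) = 0.000+0.04033j S between n3,n2
  Y(C3) = 0.000+0.1122j S between n2,n5
  I3: injects 0.199 A into n1 (from n2)
  Y(R5) = 0.0001626+0.000j S between n5,n2
  Y(C4) = 0.000+1.556j S between n4,n1
  Y(R6) = 0.0008547+0.000j S between n1,n3
  Y(R7) = 0.001689+0.000j S between n2,n4
  Y(C5) = 0.000+0.04459j S between n5,n6
  I4: injects 0.00104 A into n1 (from n2)
  Y(R8) = 0.04184+0.000j S between n4,n6
  Y(C6) = 0.000+0.003465j S between n5,n4
  Y(L1) = 0.000-0.03815j S between n1,n0
  Y(R9) = 0.3891+0.000j S between n4,n2
  V1: constraint V(n3)−V(n4) = 27.1
Assemble and solve the 7×7 MNA system:
  V(n1)=-0.2084+0.3699j  V(n2)=-0.4300+2.368j  V(n3)=26.69+0.4804j  V(n4)=-0.4051+0.4804j  V(n5)=-0.3575+1.669j  V(n6)=-0.3621+1.676j
  i(V1)=-0.09911-1.094j

-0.3621+1.676j V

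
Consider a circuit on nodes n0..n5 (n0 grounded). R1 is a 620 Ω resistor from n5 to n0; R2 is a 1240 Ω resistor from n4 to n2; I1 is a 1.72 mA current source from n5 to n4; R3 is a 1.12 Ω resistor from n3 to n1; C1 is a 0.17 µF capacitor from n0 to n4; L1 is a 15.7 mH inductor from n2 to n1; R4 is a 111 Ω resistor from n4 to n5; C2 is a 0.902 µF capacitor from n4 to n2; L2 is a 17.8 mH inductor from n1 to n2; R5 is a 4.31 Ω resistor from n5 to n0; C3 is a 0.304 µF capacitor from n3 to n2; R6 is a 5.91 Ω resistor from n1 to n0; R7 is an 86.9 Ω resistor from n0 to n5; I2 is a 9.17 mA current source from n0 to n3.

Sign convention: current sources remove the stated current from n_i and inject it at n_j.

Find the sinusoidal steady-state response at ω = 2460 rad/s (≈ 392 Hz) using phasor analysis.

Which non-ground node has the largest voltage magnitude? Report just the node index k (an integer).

4

MNA unknowns: 5 node voltages V₁..V_5
R1: Y=0.001613+0.000j on G[5,0]
R2: Y=0.0008065+0.000j on G[4,2]
I1: z[5]−=0.00172, z[4]+=0.00172
R3: Y=0.8929+0.000j on G[3,1]
C1: Y=0.000+0.0004182j on G[0,4]
L1: Y=0.000-0.02589j on G[2,1]
R4: Y=0.009009+0.000j on G[4,5]
C2: Y=0.000+0.002219j on G[4,2]
L2: Y=0.000-0.02284j on G[1,2]
R5: Y=0.2320+0.000j on G[5,0]
C3: Y=0.000+0.0007478j on G[3,2]
R6: Y=0.1692+0.000j on G[1,0]
R7: Y=0.01151+0.000j on G[0,5]
I2: z[0]−=0.00917, z[3]+=0.00917
solve → V1=0.05528+0.001356j, V2=0.05033+0.005172j, V3=0.06554+0.001344j, V4=0.1682-0.03451j, V5=-0.0008057-0.001223j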